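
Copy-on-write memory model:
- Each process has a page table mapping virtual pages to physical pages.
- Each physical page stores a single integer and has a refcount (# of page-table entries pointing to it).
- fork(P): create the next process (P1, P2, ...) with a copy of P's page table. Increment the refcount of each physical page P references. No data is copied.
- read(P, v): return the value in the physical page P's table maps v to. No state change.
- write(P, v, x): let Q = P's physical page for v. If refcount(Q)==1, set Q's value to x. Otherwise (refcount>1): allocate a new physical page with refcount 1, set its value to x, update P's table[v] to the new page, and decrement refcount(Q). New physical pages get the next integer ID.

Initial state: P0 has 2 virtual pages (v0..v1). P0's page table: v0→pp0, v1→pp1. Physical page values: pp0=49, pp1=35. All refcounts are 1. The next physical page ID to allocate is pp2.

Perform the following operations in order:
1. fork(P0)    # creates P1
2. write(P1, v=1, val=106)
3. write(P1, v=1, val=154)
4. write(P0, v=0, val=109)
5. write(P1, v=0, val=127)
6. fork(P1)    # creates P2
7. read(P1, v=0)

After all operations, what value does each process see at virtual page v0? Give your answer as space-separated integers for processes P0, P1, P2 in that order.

Op 1: fork(P0) -> P1. 2 ppages; refcounts: pp0:2 pp1:2
Op 2: write(P1, v1, 106). refcount(pp1)=2>1 -> COPY to pp2. 3 ppages; refcounts: pp0:2 pp1:1 pp2:1
Op 3: write(P1, v1, 154). refcount(pp2)=1 -> write in place. 3 ppages; refcounts: pp0:2 pp1:1 pp2:1
Op 4: write(P0, v0, 109). refcount(pp0)=2>1 -> COPY to pp3. 4 ppages; refcounts: pp0:1 pp1:1 pp2:1 pp3:1
Op 5: write(P1, v0, 127). refcount(pp0)=1 -> write in place. 4 ppages; refcounts: pp0:1 pp1:1 pp2:1 pp3:1
Op 6: fork(P1) -> P2. 4 ppages; refcounts: pp0:2 pp1:1 pp2:2 pp3:1
Op 7: read(P1, v0) -> 127. No state change.
P0: v0 -> pp3 = 109
P1: v0 -> pp0 = 127
P2: v0 -> pp0 = 127

Answer: 109 127 127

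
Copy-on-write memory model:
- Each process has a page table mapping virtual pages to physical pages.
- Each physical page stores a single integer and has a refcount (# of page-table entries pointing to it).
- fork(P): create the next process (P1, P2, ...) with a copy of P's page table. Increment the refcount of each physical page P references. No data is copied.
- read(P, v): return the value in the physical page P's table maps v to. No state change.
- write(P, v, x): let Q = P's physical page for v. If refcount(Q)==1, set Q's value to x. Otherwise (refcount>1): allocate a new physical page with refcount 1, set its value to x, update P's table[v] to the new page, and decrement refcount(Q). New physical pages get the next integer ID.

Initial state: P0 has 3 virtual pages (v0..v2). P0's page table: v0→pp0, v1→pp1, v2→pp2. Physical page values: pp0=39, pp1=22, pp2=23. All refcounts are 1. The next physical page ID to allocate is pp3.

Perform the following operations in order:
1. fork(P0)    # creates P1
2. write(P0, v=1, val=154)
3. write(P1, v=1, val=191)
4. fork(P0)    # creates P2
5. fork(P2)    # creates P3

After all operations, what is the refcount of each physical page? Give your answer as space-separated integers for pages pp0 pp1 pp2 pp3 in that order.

Op 1: fork(P0) -> P1. 3 ppages; refcounts: pp0:2 pp1:2 pp2:2
Op 2: write(P0, v1, 154). refcount(pp1)=2>1 -> COPY to pp3. 4 ppages; refcounts: pp0:2 pp1:1 pp2:2 pp3:1
Op 3: write(P1, v1, 191). refcount(pp1)=1 -> write in place. 4 ppages; refcounts: pp0:2 pp1:1 pp2:2 pp3:1
Op 4: fork(P0) -> P2. 4 ppages; refcounts: pp0:3 pp1:1 pp2:3 pp3:2
Op 5: fork(P2) -> P3. 4 ppages; refcounts: pp0:4 pp1:1 pp2:4 pp3:3

Answer: 4 1 4 3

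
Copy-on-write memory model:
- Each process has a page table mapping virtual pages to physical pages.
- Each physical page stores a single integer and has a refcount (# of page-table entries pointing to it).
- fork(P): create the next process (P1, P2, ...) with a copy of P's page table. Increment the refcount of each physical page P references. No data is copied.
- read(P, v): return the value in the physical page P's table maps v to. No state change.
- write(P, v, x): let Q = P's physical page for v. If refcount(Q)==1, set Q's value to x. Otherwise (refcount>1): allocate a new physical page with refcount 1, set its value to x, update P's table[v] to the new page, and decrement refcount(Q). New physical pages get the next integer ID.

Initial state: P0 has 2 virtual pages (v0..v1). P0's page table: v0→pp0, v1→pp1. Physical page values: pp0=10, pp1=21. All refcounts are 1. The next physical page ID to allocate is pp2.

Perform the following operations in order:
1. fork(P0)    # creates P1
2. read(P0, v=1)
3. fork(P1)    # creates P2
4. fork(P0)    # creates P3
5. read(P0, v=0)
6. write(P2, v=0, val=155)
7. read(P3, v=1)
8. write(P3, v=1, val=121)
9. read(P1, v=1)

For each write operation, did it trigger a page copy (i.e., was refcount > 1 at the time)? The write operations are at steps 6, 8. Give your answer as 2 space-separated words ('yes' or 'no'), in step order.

Op 1: fork(P0) -> P1. 2 ppages; refcounts: pp0:2 pp1:2
Op 2: read(P0, v1) -> 21. No state change.
Op 3: fork(P1) -> P2. 2 ppages; refcounts: pp0:3 pp1:3
Op 4: fork(P0) -> P3. 2 ppages; refcounts: pp0:4 pp1:4
Op 5: read(P0, v0) -> 10. No state change.
Op 6: write(P2, v0, 155). refcount(pp0)=4>1 -> COPY to pp2. 3 ppages; refcounts: pp0:3 pp1:4 pp2:1
Op 7: read(P3, v1) -> 21. No state change.
Op 8: write(P3, v1, 121). refcount(pp1)=4>1 -> COPY to pp3. 4 ppages; refcounts: pp0:3 pp1:3 pp2:1 pp3:1
Op 9: read(P1, v1) -> 21. No state change.

yes yes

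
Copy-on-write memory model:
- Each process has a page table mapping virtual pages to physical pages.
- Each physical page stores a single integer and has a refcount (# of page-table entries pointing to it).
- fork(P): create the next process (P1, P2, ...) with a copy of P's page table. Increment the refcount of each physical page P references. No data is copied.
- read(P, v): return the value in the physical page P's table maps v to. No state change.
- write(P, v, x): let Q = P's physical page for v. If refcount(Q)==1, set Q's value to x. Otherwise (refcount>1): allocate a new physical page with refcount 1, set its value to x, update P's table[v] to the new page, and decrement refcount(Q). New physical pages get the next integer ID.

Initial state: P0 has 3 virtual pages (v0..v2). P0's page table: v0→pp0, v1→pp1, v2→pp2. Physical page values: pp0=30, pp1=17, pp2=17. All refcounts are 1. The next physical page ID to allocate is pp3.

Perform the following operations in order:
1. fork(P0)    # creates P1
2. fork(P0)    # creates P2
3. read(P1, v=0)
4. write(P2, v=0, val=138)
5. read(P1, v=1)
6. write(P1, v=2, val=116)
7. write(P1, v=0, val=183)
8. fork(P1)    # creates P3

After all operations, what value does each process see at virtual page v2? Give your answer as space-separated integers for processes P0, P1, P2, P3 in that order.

Op 1: fork(P0) -> P1. 3 ppages; refcounts: pp0:2 pp1:2 pp2:2
Op 2: fork(P0) -> P2. 3 ppages; refcounts: pp0:3 pp1:3 pp2:3
Op 3: read(P1, v0) -> 30. No state change.
Op 4: write(P2, v0, 138). refcount(pp0)=3>1 -> COPY to pp3. 4 ppages; refcounts: pp0:2 pp1:3 pp2:3 pp3:1
Op 5: read(P1, v1) -> 17. No state change.
Op 6: write(P1, v2, 116). refcount(pp2)=3>1 -> COPY to pp4. 5 ppages; refcounts: pp0:2 pp1:3 pp2:2 pp3:1 pp4:1
Op 7: write(P1, v0, 183). refcount(pp0)=2>1 -> COPY to pp5. 6 ppages; refcounts: pp0:1 pp1:3 pp2:2 pp3:1 pp4:1 pp5:1
Op 8: fork(P1) -> P3. 6 ppages; refcounts: pp0:1 pp1:4 pp2:2 pp3:1 pp4:2 pp5:2
P0: v2 -> pp2 = 17
P1: v2 -> pp4 = 116
P2: v2 -> pp2 = 17
P3: v2 -> pp4 = 116

Answer: 17 116 17 116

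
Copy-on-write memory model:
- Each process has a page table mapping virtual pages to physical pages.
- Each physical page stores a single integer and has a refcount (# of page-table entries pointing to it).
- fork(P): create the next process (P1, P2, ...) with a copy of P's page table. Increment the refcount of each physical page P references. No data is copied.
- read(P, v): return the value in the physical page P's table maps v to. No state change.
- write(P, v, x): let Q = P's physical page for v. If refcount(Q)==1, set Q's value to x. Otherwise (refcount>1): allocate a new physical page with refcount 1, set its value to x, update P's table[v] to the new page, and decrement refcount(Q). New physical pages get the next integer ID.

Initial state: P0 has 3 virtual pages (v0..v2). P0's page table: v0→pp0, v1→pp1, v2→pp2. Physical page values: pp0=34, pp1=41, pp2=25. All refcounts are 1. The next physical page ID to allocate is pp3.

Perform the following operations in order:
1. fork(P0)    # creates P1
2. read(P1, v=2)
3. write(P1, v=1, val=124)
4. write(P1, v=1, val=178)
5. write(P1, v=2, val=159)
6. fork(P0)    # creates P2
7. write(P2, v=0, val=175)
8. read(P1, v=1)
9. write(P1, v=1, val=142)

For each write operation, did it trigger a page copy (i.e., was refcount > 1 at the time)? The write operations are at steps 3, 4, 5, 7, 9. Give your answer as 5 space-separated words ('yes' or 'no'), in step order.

Op 1: fork(P0) -> P1. 3 ppages; refcounts: pp0:2 pp1:2 pp2:2
Op 2: read(P1, v2) -> 25. No state change.
Op 3: write(P1, v1, 124). refcount(pp1)=2>1 -> COPY to pp3. 4 ppages; refcounts: pp0:2 pp1:1 pp2:2 pp3:1
Op 4: write(P1, v1, 178). refcount(pp3)=1 -> write in place. 4 ppages; refcounts: pp0:2 pp1:1 pp2:2 pp3:1
Op 5: write(P1, v2, 159). refcount(pp2)=2>1 -> COPY to pp4. 5 ppages; refcounts: pp0:2 pp1:1 pp2:1 pp3:1 pp4:1
Op 6: fork(P0) -> P2. 5 ppages; refcounts: pp0:3 pp1:2 pp2:2 pp3:1 pp4:1
Op 7: write(P2, v0, 175). refcount(pp0)=3>1 -> COPY to pp5. 6 ppages; refcounts: pp0:2 pp1:2 pp2:2 pp3:1 pp4:1 pp5:1
Op 8: read(P1, v1) -> 178. No state change.
Op 9: write(P1, v1, 142). refcount(pp3)=1 -> write in place. 6 ppages; refcounts: pp0:2 pp1:2 pp2:2 pp3:1 pp4:1 pp5:1

yes no yes yes no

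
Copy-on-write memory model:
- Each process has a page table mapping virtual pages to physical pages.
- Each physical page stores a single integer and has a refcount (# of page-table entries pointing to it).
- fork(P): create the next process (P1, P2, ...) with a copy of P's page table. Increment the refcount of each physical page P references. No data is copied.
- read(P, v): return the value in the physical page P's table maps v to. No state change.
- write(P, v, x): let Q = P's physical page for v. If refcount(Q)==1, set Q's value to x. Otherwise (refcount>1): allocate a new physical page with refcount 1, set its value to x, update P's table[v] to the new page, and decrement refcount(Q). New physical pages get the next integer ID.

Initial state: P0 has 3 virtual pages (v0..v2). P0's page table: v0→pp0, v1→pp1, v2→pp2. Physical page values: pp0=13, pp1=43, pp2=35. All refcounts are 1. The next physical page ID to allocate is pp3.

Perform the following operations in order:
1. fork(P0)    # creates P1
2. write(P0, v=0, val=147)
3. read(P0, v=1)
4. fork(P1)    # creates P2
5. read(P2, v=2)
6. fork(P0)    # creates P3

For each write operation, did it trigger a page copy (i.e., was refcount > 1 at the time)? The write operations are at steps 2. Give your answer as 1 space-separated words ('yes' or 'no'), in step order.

Op 1: fork(P0) -> P1. 3 ppages; refcounts: pp0:2 pp1:2 pp2:2
Op 2: write(P0, v0, 147). refcount(pp0)=2>1 -> COPY to pp3. 4 ppages; refcounts: pp0:1 pp1:2 pp2:2 pp3:1
Op 3: read(P0, v1) -> 43. No state change.
Op 4: fork(P1) -> P2. 4 ppages; refcounts: pp0:2 pp1:3 pp2:3 pp3:1
Op 5: read(P2, v2) -> 35. No state change.
Op 6: fork(P0) -> P3. 4 ppages; refcounts: pp0:2 pp1:4 pp2:4 pp3:2

yes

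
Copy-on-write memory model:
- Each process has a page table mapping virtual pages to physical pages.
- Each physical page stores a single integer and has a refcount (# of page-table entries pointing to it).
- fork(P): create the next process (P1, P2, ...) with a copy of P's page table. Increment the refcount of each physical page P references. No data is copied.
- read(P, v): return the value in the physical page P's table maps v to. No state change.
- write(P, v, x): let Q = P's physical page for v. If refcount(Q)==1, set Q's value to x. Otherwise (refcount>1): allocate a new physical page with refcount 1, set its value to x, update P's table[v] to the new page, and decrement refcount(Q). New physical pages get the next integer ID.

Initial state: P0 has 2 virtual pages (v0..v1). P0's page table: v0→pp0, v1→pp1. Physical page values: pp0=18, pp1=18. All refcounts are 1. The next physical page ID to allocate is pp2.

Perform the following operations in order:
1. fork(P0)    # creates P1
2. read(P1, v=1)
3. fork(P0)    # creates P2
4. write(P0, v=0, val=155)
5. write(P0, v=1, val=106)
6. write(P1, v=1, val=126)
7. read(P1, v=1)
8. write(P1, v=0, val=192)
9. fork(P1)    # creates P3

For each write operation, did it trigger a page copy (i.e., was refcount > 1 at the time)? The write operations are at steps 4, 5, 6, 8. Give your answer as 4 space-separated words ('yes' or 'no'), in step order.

Op 1: fork(P0) -> P1. 2 ppages; refcounts: pp0:2 pp1:2
Op 2: read(P1, v1) -> 18. No state change.
Op 3: fork(P0) -> P2. 2 ppages; refcounts: pp0:3 pp1:3
Op 4: write(P0, v0, 155). refcount(pp0)=3>1 -> COPY to pp2. 3 ppages; refcounts: pp0:2 pp1:3 pp2:1
Op 5: write(P0, v1, 106). refcount(pp1)=3>1 -> COPY to pp3. 4 ppages; refcounts: pp0:2 pp1:2 pp2:1 pp3:1
Op 6: write(P1, v1, 126). refcount(pp1)=2>1 -> COPY to pp4. 5 ppages; refcounts: pp0:2 pp1:1 pp2:1 pp3:1 pp4:1
Op 7: read(P1, v1) -> 126. No state change.
Op 8: write(P1, v0, 192). refcount(pp0)=2>1 -> COPY to pp5. 6 ppages; refcounts: pp0:1 pp1:1 pp2:1 pp3:1 pp4:1 pp5:1
Op 9: fork(P1) -> P3. 6 ppages; refcounts: pp0:1 pp1:1 pp2:1 pp3:1 pp4:2 pp5:2

yes yes yes yes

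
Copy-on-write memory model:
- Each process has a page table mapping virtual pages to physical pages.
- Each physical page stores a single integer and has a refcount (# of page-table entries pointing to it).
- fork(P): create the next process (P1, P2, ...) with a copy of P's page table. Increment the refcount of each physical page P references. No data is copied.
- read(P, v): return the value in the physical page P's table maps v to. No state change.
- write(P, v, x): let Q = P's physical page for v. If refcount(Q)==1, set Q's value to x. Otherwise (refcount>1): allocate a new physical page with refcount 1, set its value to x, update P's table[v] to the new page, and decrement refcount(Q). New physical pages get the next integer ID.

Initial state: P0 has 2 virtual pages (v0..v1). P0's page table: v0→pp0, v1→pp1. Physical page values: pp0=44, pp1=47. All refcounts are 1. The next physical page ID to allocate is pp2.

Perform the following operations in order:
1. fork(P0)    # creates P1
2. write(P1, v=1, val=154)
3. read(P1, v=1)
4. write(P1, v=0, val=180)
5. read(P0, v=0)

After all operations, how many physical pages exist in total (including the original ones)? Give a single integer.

Answer: 4

Derivation:
Op 1: fork(P0) -> P1. 2 ppages; refcounts: pp0:2 pp1:2
Op 2: write(P1, v1, 154). refcount(pp1)=2>1 -> COPY to pp2. 3 ppages; refcounts: pp0:2 pp1:1 pp2:1
Op 3: read(P1, v1) -> 154. No state change.
Op 4: write(P1, v0, 180). refcount(pp0)=2>1 -> COPY to pp3. 4 ppages; refcounts: pp0:1 pp1:1 pp2:1 pp3:1
Op 5: read(P0, v0) -> 44. No state change.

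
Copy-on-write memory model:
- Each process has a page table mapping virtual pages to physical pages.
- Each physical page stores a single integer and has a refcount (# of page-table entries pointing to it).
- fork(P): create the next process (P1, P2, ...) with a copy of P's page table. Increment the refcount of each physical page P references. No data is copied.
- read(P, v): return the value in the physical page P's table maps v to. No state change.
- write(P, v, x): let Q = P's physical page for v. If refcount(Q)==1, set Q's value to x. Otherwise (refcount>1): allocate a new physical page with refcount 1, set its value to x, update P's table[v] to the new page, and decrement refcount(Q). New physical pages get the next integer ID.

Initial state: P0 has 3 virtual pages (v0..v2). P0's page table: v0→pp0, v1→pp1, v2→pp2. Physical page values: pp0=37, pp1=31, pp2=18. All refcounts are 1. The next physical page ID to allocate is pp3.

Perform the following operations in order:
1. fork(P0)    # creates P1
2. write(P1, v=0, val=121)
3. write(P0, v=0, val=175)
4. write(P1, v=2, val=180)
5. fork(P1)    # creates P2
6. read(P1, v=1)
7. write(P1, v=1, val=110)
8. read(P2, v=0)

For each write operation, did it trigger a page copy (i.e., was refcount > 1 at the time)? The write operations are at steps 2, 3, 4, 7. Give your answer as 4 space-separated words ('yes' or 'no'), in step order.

Op 1: fork(P0) -> P1. 3 ppages; refcounts: pp0:2 pp1:2 pp2:2
Op 2: write(P1, v0, 121). refcount(pp0)=2>1 -> COPY to pp3. 4 ppages; refcounts: pp0:1 pp1:2 pp2:2 pp3:1
Op 3: write(P0, v0, 175). refcount(pp0)=1 -> write in place. 4 ppages; refcounts: pp0:1 pp1:2 pp2:2 pp3:1
Op 4: write(P1, v2, 180). refcount(pp2)=2>1 -> COPY to pp4. 5 ppages; refcounts: pp0:1 pp1:2 pp2:1 pp3:1 pp4:1
Op 5: fork(P1) -> P2. 5 ppages; refcounts: pp0:1 pp1:3 pp2:1 pp3:2 pp4:2
Op 6: read(P1, v1) -> 31. No state change.
Op 7: write(P1, v1, 110). refcount(pp1)=3>1 -> COPY to pp5. 6 ppages; refcounts: pp0:1 pp1:2 pp2:1 pp3:2 pp4:2 pp5:1
Op 8: read(P2, v0) -> 121. No state change.

yes no yes yes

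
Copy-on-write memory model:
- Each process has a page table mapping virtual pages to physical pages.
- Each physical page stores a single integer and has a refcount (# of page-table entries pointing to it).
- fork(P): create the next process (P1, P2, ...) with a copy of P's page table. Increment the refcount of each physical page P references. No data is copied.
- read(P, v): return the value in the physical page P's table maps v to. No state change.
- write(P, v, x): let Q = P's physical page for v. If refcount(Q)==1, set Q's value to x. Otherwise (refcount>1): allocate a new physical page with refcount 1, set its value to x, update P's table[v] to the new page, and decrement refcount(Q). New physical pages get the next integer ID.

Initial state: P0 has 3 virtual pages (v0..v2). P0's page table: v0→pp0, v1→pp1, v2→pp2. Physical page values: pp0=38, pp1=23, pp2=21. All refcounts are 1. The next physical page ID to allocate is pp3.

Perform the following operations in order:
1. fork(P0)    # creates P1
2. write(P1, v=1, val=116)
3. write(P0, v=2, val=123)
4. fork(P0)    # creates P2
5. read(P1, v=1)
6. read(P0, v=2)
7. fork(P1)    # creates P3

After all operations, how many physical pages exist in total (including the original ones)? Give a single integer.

Answer: 5

Derivation:
Op 1: fork(P0) -> P1. 3 ppages; refcounts: pp0:2 pp1:2 pp2:2
Op 2: write(P1, v1, 116). refcount(pp1)=2>1 -> COPY to pp3. 4 ppages; refcounts: pp0:2 pp1:1 pp2:2 pp3:1
Op 3: write(P0, v2, 123). refcount(pp2)=2>1 -> COPY to pp4. 5 ppages; refcounts: pp0:2 pp1:1 pp2:1 pp3:1 pp4:1
Op 4: fork(P0) -> P2. 5 ppages; refcounts: pp0:3 pp1:2 pp2:1 pp3:1 pp4:2
Op 5: read(P1, v1) -> 116. No state change.
Op 6: read(P0, v2) -> 123. No state change.
Op 7: fork(P1) -> P3. 5 ppages; refcounts: pp0:4 pp1:2 pp2:2 pp3:2 pp4:2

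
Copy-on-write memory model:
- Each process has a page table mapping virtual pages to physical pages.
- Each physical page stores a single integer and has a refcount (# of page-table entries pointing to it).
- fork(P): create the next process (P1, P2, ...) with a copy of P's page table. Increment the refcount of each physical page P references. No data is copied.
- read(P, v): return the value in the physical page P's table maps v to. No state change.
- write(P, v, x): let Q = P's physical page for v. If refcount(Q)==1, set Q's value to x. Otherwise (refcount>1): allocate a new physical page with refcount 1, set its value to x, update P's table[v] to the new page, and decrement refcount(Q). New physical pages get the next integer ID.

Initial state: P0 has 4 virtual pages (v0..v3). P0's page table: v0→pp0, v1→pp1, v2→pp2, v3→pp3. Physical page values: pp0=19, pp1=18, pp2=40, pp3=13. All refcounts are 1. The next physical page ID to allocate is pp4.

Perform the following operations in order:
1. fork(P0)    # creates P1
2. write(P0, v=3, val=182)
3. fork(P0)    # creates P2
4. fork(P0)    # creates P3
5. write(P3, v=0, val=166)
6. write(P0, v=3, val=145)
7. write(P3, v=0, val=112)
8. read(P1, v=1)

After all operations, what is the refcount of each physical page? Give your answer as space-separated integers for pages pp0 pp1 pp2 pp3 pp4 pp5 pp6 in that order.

Answer: 3 4 4 1 2 1 1

Derivation:
Op 1: fork(P0) -> P1. 4 ppages; refcounts: pp0:2 pp1:2 pp2:2 pp3:2
Op 2: write(P0, v3, 182). refcount(pp3)=2>1 -> COPY to pp4. 5 ppages; refcounts: pp0:2 pp1:2 pp2:2 pp3:1 pp4:1
Op 3: fork(P0) -> P2. 5 ppages; refcounts: pp0:3 pp1:3 pp2:3 pp3:1 pp4:2
Op 4: fork(P0) -> P3. 5 ppages; refcounts: pp0:4 pp1:4 pp2:4 pp3:1 pp4:3
Op 5: write(P3, v0, 166). refcount(pp0)=4>1 -> COPY to pp5. 6 ppages; refcounts: pp0:3 pp1:4 pp2:4 pp3:1 pp4:3 pp5:1
Op 6: write(P0, v3, 145). refcount(pp4)=3>1 -> COPY to pp6. 7 ppages; refcounts: pp0:3 pp1:4 pp2:4 pp3:1 pp4:2 pp5:1 pp6:1
Op 7: write(P3, v0, 112). refcount(pp5)=1 -> write in place. 7 ppages; refcounts: pp0:3 pp1:4 pp2:4 pp3:1 pp4:2 pp5:1 pp6:1
Op 8: read(P1, v1) -> 18. No state change.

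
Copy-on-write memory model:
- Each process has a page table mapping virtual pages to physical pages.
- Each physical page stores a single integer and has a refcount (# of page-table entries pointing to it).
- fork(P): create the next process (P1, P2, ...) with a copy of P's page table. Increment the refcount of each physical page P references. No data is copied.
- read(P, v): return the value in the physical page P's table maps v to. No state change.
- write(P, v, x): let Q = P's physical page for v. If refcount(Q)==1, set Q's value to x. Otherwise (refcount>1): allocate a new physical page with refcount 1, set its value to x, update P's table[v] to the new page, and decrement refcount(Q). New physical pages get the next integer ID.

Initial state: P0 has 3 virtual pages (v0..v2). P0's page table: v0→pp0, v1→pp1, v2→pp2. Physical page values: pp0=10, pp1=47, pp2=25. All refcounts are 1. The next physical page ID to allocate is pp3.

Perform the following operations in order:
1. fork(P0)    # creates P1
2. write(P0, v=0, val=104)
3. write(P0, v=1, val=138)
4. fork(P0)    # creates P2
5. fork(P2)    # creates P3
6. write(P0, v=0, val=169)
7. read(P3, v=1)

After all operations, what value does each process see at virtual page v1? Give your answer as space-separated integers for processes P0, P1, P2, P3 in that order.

Op 1: fork(P0) -> P1. 3 ppages; refcounts: pp0:2 pp1:2 pp2:2
Op 2: write(P0, v0, 104). refcount(pp0)=2>1 -> COPY to pp3. 4 ppages; refcounts: pp0:1 pp1:2 pp2:2 pp3:1
Op 3: write(P0, v1, 138). refcount(pp1)=2>1 -> COPY to pp4. 5 ppages; refcounts: pp0:1 pp1:1 pp2:2 pp3:1 pp4:1
Op 4: fork(P0) -> P2. 5 ppages; refcounts: pp0:1 pp1:1 pp2:3 pp3:2 pp4:2
Op 5: fork(P2) -> P3. 5 ppages; refcounts: pp0:1 pp1:1 pp2:4 pp3:3 pp4:3
Op 6: write(P0, v0, 169). refcount(pp3)=3>1 -> COPY to pp5. 6 ppages; refcounts: pp0:1 pp1:1 pp2:4 pp3:2 pp4:3 pp5:1
Op 7: read(P3, v1) -> 138. No state change.
P0: v1 -> pp4 = 138
P1: v1 -> pp1 = 47
P2: v1 -> pp4 = 138
P3: v1 -> pp4 = 138

Answer: 138 47 138 138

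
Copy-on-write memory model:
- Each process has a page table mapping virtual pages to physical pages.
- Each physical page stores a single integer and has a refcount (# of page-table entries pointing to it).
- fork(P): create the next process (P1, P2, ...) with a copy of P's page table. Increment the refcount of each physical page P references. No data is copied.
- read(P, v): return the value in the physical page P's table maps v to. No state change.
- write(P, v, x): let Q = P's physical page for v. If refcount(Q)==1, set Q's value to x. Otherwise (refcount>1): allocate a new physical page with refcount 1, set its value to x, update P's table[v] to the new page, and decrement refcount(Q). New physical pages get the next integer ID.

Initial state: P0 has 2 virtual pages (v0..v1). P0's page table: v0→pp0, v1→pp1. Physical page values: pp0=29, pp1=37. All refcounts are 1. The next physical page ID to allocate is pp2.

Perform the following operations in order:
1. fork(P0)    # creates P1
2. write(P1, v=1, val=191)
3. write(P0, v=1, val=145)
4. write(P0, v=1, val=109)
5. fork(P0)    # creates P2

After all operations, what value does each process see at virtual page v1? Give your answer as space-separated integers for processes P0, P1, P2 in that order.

Op 1: fork(P0) -> P1. 2 ppages; refcounts: pp0:2 pp1:2
Op 2: write(P1, v1, 191). refcount(pp1)=2>1 -> COPY to pp2. 3 ppages; refcounts: pp0:2 pp1:1 pp2:1
Op 3: write(P0, v1, 145). refcount(pp1)=1 -> write in place. 3 ppages; refcounts: pp0:2 pp1:1 pp2:1
Op 4: write(P0, v1, 109). refcount(pp1)=1 -> write in place. 3 ppages; refcounts: pp0:2 pp1:1 pp2:1
Op 5: fork(P0) -> P2. 3 ppages; refcounts: pp0:3 pp1:2 pp2:1
P0: v1 -> pp1 = 109
P1: v1 -> pp2 = 191
P2: v1 -> pp1 = 109

Answer: 109 191 109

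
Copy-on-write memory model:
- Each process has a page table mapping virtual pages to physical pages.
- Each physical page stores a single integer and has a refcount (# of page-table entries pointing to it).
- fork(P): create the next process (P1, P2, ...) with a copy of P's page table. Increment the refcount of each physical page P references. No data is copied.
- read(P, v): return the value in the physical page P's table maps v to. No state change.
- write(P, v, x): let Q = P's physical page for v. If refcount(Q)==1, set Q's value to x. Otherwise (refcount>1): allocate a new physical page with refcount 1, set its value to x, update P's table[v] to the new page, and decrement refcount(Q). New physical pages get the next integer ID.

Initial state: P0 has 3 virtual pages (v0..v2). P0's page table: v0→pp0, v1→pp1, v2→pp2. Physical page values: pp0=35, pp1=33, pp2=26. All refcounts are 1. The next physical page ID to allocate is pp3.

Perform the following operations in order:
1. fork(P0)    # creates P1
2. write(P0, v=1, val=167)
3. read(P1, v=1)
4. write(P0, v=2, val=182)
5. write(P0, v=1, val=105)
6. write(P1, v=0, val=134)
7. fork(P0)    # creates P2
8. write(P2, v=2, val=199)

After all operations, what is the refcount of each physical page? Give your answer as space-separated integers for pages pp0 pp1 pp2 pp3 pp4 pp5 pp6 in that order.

Op 1: fork(P0) -> P1. 3 ppages; refcounts: pp0:2 pp1:2 pp2:2
Op 2: write(P0, v1, 167). refcount(pp1)=2>1 -> COPY to pp3. 4 ppages; refcounts: pp0:2 pp1:1 pp2:2 pp3:1
Op 3: read(P1, v1) -> 33. No state change.
Op 4: write(P0, v2, 182). refcount(pp2)=2>1 -> COPY to pp4. 5 ppages; refcounts: pp0:2 pp1:1 pp2:1 pp3:1 pp4:1
Op 5: write(P0, v1, 105). refcount(pp3)=1 -> write in place. 5 ppages; refcounts: pp0:2 pp1:1 pp2:1 pp3:1 pp4:1
Op 6: write(P1, v0, 134). refcount(pp0)=2>1 -> COPY to pp5. 6 ppages; refcounts: pp0:1 pp1:1 pp2:1 pp3:1 pp4:1 pp5:1
Op 7: fork(P0) -> P2. 6 ppages; refcounts: pp0:2 pp1:1 pp2:1 pp3:2 pp4:2 pp5:1
Op 8: write(P2, v2, 199). refcount(pp4)=2>1 -> COPY to pp6. 7 ppages; refcounts: pp0:2 pp1:1 pp2:1 pp3:2 pp4:1 pp5:1 pp6:1

Answer: 2 1 1 2 1 1 1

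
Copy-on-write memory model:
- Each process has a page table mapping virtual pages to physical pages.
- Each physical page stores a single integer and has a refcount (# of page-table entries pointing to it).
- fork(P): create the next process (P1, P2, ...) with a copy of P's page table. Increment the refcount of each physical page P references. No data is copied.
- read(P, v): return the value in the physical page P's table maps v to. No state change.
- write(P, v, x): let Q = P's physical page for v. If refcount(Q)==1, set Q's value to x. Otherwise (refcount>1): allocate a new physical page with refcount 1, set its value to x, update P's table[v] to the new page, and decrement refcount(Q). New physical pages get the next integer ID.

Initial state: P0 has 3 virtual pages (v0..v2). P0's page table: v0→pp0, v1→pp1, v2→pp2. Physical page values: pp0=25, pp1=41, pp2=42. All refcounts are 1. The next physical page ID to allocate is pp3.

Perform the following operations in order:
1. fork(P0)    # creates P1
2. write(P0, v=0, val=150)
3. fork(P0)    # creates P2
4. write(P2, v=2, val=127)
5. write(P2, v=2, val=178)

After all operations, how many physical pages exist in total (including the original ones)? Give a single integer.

Answer: 5

Derivation:
Op 1: fork(P0) -> P1. 3 ppages; refcounts: pp0:2 pp1:2 pp2:2
Op 2: write(P0, v0, 150). refcount(pp0)=2>1 -> COPY to pp3. 4 ppages; refcounts: pp0:1 pp1:2 pp2:2 pp3:1
Op 3: fork(P0) -> P2. 4 ppages; refcounts: pp0:1 pp1:3 pp2:3 pp3:2
Op 4: write(P2, v2, 127). refcount(pp2)=3>1 -> COPY to pp4. 5 ppages; refcounts: pp0:1 pp1:3 pp2:2 pp3:2 pp4:1
Op 5: write(P2, v2, 178). refcount(pp4)=1 -> write in place. 5 ppages; refcounts: pp0:1 pp1:3 pp2:2 pp3:2 pp4:1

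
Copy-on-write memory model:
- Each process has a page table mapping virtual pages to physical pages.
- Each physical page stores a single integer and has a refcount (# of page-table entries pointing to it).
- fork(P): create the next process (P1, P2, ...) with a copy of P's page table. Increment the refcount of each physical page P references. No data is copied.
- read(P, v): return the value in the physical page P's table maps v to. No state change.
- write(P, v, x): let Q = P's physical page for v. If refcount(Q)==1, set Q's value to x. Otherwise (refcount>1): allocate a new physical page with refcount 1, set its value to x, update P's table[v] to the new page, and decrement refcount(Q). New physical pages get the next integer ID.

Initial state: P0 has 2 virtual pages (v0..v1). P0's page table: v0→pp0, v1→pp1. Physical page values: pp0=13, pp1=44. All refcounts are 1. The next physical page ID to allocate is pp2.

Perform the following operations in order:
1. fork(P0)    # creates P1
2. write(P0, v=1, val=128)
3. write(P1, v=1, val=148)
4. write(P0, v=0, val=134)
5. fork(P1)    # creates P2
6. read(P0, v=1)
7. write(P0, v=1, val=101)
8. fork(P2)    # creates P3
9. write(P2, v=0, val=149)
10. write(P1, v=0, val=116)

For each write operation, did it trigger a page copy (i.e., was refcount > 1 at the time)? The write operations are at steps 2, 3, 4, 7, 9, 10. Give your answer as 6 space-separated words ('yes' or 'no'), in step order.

Op 1: fork(P0) -> P1. 2 ppages; refcounts: pp0:2 pp1:2
Op 2: write(P0, v1, 128). refcount(pp1)=2>1 -> COPY to pp2. 3 ppages; refcounts: pp0:2 pp1:1 pp2:1
Op 3: write(P1, v1, 148). refcount(pp1)=1 -> write in place. 3 ppages; refcounts: pp0:2 pp1:1 pp2:1
Op 4: write(P0, v0, 134). refcount(pp0)=2>1 -> COPY to pp3. 4 ppages; refcounts: pp0:1 pp1:1 pp2:1 pp3:1
Op 5: fork(P1) -> P2. 4 ppages; refcounts: pp0:2 pp1:2 pp2:1 pp3:1
Op 6: read(P0, v1) -> 128. No state change.
Op 7: write(P0, v1, 101). refcount(pp2)=1 -> write in place. 4 ppages; refcounts: pp0:2 pp1:2 pp2:1 pp3:1
Op 8: fork(P2) -> P3. 4 ppages; refcounts: pp0:3 pp1:3 pp2:1 pp3:1
Op 9: write(P2, v0, 149). refcount(pp0)=3>1 -> COPY to pp4. 5 ppages; refcounts: pp0:2 pp1:3 pp2:1 pp3:1 pp4:1
Op 10: write(P1, v0, 116). refcount(pp0)=2>1 -> COPY to pp5. 6 ppages; refcounts: pp0:1 pp1:3 pp2:1 pp3:1 pp4:1 pp5:1

yes no yes no yes yes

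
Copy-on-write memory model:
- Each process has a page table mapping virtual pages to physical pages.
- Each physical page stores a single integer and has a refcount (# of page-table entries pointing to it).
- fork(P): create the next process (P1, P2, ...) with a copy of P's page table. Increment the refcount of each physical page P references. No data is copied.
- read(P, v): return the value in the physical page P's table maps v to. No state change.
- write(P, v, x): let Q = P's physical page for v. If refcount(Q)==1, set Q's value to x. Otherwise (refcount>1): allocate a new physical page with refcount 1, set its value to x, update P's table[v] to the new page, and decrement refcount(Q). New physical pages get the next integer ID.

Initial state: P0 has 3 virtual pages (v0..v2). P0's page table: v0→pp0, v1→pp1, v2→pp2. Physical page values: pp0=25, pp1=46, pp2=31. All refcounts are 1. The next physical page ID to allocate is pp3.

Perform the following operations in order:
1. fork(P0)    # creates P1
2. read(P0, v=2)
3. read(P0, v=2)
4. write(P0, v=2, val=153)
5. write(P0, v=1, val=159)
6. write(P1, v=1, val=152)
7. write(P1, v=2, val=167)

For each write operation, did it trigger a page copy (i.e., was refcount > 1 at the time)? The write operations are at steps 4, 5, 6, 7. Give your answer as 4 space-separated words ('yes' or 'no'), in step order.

Op 1: fork(P0) -> P1. 3 ppages; refcounts: pp0:2 pp1:2 pp2:2
Op 2: read(P0, v2) -> 31. No state change.
Op 3: read(P0, v2) -> 31. No state change.
Op 4: write(P0, v2, 153). refcount(pp2)=2>1 -> COPY to pp3. 4 ppages; refcounts: pp0:2 pp1:2 pp2:1 pp3:1
Op 5: write(P0, v1, 159). refcount(pp1)=2>1 -> COPY to pp4. 5 ppages; refcounts: pp0:2 pp1:1 pp2:1 pp3:1 pp4:1
Op 6: write(P1, v1, 152). refcount(pp1)=1 -> write in place. 5 ppages; refcounts: pp0:2 pp1:1 pp2:1 pp3:1 pp4:1
Op 7: write(P1, v2, 167). refcount(pp2)=1 -> write in place. 5 ppages; refcounts: pp0:2 pp1:1 pp2:1 pp3:1 pp4:1

yes yes no no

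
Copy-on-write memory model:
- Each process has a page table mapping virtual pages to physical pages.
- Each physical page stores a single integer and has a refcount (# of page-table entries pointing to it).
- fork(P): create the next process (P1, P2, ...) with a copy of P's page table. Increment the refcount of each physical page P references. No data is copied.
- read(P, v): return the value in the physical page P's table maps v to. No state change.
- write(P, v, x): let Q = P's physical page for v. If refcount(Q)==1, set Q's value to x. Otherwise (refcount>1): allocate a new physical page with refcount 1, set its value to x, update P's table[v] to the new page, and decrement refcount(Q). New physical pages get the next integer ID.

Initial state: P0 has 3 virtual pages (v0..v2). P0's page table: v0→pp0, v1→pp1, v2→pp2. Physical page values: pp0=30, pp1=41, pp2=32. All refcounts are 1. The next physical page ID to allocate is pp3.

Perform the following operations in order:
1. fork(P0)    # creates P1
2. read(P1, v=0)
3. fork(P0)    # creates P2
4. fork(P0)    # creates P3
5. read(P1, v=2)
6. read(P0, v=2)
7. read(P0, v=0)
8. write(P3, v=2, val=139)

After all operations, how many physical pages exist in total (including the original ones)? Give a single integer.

Op 1: fork(P0) -> P1. 3 ppages; refcounts: pp0:2 pp1:2 pp2:2
Op 2: read(P1, v0) -> 30. No state change.
Op 3: fork(P0) -> P2. 3 ppages; refcounts: pp0:3 pp1:3 pp2:3
Op 4: fork(P0) -> P3. 3 ppages; refcounts: pp0:4 pp1:4 pp2:4
Op 5: read(P1, v2) -> 32. No state change.
Op 6: read(P0, v2) -> 32. No state change.
Op 7: read(P0, v0) -> 30. No state change.
Op 8: write(P3, v2, 139). refcount(pp2)=4>1 -> COPY to pp3. 4 ppages; refcounts: pp0:4 pp1:4 pp2:3 pp3:1

Answer: 4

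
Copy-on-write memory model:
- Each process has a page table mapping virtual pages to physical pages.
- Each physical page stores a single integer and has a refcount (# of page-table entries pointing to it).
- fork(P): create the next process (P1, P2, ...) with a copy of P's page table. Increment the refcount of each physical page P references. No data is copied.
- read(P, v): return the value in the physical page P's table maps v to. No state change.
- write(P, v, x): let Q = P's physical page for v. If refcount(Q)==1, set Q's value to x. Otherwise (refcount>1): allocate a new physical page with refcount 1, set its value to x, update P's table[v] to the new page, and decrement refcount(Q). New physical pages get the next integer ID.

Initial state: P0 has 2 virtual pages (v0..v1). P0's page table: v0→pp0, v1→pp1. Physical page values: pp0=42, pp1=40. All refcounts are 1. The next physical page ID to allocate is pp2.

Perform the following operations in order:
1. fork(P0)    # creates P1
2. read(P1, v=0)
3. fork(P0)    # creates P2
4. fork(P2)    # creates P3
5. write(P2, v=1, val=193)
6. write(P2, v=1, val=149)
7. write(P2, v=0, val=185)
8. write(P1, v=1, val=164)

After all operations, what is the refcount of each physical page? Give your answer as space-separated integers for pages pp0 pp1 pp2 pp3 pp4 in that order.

Op 1: fork(P0) -> P1. 2 ppages; refcounts: pp0:2 pp1:2
Op 2: read(P1, v0) -> 42. No state change.
Op 3: fork(P0) -> P2. 2 ppages; refcounts: pp0:3 pp1:3
Op 4: fork(P2) -> P3. 2 ppages; refcounts: pp0:4 pp1:4
Op 5: write(P2, v1, 193). refcount(pp1)=4>1 -> COPY to pp2. 3 ppages; refcounts: pp0:4 pp1:3 pp2:1
Op 6: write(P2, v1, 149). refcount(pp2)=1 -> write in place. 3 ppages; refcounts: pp0:4 pp1:3 pp2:1
Op 7: write(P2, v0, 185). refcount(pp0)=4>1 -> COPY to pp3. 4 ppages; refcounts: pp0:3 pp1:3 pp2:1 pp3:1
Op 8: write(P1, v1, 164). refcount(pp1)=3>1 -> COPY to pp4. 5 ppages; refcounts: pp0:3 pp1:2 pp2:1 pp3:1 pp4:1

Answer: 3 2 1 1 1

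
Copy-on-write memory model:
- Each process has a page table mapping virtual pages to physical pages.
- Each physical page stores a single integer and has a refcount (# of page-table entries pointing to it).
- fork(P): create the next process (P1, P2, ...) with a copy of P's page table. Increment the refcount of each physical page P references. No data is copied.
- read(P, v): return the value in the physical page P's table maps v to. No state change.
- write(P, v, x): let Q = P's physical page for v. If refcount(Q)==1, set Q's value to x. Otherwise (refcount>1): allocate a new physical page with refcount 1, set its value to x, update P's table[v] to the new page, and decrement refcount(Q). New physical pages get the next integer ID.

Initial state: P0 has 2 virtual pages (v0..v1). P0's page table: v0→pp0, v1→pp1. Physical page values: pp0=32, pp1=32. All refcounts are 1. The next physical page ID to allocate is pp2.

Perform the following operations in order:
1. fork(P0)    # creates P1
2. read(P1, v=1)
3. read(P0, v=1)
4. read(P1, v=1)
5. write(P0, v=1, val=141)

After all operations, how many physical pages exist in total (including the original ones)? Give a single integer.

Answer: 3

Derivation:
Op 1: fork(P0) -> P1. 2 ppages; refcounts: pp0:2 pp1:2
Op 2: read(P1, v1) -> 32. No state change.
Op 3: read(P0, v1) -> 32. No state change.
Op 4: read(P1, v1) -> 32. No state change.
Op 5: write(P0, v1, 141). refcount(pp1)=2>1 -> COPY to pp2. 3 ppages; refcounts: pp0:2 pp1:1 pp2:1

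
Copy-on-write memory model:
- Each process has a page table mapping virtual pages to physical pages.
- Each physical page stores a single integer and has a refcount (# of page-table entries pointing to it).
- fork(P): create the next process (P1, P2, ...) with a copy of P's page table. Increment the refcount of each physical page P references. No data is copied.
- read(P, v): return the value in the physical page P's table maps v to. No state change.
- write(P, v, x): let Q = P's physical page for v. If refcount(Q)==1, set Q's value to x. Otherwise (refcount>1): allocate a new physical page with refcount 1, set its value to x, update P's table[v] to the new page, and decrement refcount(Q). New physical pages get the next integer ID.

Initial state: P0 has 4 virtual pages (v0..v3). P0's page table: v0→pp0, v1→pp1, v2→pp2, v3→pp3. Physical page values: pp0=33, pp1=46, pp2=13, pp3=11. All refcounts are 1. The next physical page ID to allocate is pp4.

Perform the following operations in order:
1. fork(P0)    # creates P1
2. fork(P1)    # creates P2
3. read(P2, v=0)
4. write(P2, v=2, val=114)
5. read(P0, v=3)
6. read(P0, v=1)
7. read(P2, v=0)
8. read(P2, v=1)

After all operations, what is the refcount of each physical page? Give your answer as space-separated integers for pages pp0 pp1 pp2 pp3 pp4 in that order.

Op 1: fork(P0) -> P1. 4 ppages; refcounts: pp0:2 pp1:2 pp2:2 pp3:2
Op 2: fork(P1) -> P2. 4 ppages; refcounts: pp0:3 pp1:3 pp2:3 pp3:3
Op 3: read(P2, v0) -> 33. No state change.
Op 4: write(P2, v2, 114). refcount(pp2)=3>1 -> COPY to pp4. 5 ppages; refcounts: pp0:3 pp1:3 pp2:2 pp3:3 pp4:1
Op 5: read(P0, v3) -> 11. No state change.
Op 6: read(P0, v1) -> 46. No state change.
Op 7: read(P2, v0) -> 33. No state change.
Op 8: read(P2, v1) -> 46. No state change.

Answer: 3 3 2 3 1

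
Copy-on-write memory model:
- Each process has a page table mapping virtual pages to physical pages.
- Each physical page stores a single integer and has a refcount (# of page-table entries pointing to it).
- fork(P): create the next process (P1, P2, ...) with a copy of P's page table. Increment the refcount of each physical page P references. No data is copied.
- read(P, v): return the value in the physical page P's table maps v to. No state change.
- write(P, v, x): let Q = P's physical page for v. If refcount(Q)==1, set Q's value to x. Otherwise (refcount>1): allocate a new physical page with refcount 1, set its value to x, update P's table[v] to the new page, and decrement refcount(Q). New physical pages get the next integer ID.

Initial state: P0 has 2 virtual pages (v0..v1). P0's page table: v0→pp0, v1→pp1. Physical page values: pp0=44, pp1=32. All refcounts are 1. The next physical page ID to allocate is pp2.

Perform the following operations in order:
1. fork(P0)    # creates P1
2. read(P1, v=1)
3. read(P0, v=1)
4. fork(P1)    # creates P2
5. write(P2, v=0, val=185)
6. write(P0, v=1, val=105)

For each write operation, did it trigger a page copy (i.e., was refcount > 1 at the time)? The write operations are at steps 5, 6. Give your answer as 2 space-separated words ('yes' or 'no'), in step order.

Op 1: fork(P0) -> P1. 2 ppages; refcounts: pp0:2 pp1:2
Op 2: read(P1, v1) -> 32. No state change.
Op 3: read(P0, v1) -> 32. No state change.
Op 4: fork(P1) -> P2. 2 ppages; refcounts: pp0:3 pp1:3
Op 5: write(P2, v0, 185). refcount(pp0)=3>1 -> COPY to pp2. 3 ppages; refcounts: pp0:2 pp1:3 pp2:1
Op 6: write(P0, v1, 105). refcount(pp1)=3>1 -> COPY to pp3. 4 ppages; refcounts: pp0:2 pp1:2 pp2:1 pp3:1

yes yes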